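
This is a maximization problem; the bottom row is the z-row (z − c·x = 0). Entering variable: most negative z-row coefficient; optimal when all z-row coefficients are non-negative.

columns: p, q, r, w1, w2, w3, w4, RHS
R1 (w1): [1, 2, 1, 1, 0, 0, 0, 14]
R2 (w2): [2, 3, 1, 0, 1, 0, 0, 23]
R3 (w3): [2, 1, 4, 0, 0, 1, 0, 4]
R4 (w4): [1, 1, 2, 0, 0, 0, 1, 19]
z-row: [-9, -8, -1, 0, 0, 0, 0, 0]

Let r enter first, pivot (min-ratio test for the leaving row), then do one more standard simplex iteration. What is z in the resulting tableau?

18

Ratio test on column r — row 1: 14/1 = 14; row 2: 23/1 = 23; row 3: 4/4 = 1; row 4: 19/2 = 19/2. Minimum is 1 at row 3 (w3 leaves); pivot element 4.
Pivot on row 3; the z-row RHS becomes 0 − (-1)·1 = 1.
Next entering variable (most negative z-row entry -17/2): p.
Ratio test on column p — row 1: 13/(1/2) = 26; row 2: 22/(3/2) = 44/3; row 3: 1/(1/2) = 2; row 4: entry 0 ≤ 0. Minimum is 2 at row 3 (r leaves); pivot element 1/2.
After the second pivot the z-row RHS is 1 − (-17/2)·2 = 18.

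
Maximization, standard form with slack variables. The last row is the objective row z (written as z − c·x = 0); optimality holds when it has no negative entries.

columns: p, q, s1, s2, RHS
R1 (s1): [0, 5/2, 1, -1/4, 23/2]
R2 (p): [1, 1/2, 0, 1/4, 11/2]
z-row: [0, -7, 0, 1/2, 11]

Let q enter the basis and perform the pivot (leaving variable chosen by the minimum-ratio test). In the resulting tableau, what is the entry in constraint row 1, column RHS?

23/5

Ratio test on column q — row 1: (23/2)/(5/2) = 23/5; row 2: (11/2)/(1/2) = 11. Minimum is 23/5 at row 1 (s1 leaves); pivot element 5/2.
Divide row 1 by 5/2; eliminate column q from the other rows.
In the new row 1, the RHS entry is the old entry divided by the pivot: (23/2)/(5/2) = 23/5.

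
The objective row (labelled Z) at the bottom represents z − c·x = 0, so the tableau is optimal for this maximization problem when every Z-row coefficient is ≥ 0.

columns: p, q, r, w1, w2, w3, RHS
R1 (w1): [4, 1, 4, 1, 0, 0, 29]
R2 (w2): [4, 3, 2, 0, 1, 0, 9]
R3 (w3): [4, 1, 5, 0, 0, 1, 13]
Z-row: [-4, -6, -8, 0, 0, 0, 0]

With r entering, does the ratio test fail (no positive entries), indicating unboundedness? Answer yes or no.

no

Column r has positive entries in row(s) 1, 2, 3, so the ratio test bounds it — not unbounded.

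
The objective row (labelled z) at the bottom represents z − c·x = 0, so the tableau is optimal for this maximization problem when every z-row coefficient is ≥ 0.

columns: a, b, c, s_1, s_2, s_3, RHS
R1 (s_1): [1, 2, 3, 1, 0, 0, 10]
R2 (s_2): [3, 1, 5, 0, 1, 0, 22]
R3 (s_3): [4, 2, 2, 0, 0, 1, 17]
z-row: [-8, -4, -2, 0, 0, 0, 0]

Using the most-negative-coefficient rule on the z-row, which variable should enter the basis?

Negative z-row entries: a: -8, b: -4, c: -2.
The most negative is -8 in column a, so a enters.

a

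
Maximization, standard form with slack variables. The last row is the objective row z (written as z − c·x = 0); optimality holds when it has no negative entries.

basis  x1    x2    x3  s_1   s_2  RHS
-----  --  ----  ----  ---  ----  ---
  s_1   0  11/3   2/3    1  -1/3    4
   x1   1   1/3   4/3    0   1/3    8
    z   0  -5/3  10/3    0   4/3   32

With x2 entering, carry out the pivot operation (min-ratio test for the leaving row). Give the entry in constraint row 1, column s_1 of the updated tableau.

Ratio test on column x2 — row 1: 4/(11/3) = 12/11; row 2: 8/(1/3) = 24. Minimum is 12/11 at row 1 (s_1 leaves); pivot element 11/3.
Divide row 1 by 11/3; eliminate column x2 from the other rows.
In the new row 1, the s_1 entry is the old entry divided by the pivot: 1/(11/3) = 3/11.

3/11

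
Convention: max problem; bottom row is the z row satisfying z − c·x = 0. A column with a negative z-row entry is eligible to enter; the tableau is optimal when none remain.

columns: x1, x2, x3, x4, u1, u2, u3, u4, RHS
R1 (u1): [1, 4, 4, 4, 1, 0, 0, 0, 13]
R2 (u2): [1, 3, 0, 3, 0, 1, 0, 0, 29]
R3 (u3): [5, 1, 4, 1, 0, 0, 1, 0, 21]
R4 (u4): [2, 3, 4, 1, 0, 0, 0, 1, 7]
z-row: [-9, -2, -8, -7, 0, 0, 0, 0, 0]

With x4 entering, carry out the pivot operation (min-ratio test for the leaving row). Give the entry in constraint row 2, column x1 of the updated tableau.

1/4

Ratio test on column x4 — row 1: 13/4 = 13/4; row 2: 29/3 = 29/3; row 3: 21/1 = 21; row 4: 7/1 = 7. Minimum is 13/4 at row 1 (u1 leaves); pivot element 4.
Divide row 1 by 4; eliminate column x4 from the other rows.
Row 2 update in column x1: 1 − 3·(1/4) = 1/4.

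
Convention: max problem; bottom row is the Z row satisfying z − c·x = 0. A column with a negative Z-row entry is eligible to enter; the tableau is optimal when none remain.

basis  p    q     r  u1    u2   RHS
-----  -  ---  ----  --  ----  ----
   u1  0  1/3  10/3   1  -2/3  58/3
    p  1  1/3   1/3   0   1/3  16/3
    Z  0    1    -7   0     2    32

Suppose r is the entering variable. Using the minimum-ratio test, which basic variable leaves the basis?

u1

Column r entries and ratios — u1: (58/3)/(10/3) = 29/5; p: (16/3)/(1/3) = 16.
Smallest ratio is 29/5 in the row of u1, so u1 leaves.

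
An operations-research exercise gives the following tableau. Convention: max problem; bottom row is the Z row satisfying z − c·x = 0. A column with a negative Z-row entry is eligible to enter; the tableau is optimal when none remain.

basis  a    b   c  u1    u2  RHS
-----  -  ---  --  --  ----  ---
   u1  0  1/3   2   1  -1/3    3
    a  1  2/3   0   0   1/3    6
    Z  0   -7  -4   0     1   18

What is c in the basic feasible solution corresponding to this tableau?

0

c is not in the basis, so in the current basic feasible solution c = 0.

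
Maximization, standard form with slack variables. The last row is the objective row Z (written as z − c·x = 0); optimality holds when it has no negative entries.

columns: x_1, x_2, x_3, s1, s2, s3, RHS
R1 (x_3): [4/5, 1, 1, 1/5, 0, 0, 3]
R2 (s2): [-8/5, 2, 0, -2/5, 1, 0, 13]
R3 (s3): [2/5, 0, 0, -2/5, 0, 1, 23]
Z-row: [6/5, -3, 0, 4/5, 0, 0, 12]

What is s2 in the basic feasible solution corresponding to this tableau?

s2 is basic (row 2); its value is the RHS of that row, 13.

13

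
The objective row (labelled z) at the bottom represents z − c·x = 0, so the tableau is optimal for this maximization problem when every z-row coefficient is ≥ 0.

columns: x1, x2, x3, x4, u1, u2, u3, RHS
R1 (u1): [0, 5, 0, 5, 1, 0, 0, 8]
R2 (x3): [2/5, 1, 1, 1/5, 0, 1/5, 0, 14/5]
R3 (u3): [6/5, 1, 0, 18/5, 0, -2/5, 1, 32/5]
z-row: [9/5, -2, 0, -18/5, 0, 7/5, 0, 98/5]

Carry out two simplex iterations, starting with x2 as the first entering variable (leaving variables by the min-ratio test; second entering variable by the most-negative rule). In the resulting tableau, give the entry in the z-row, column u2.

Ratio test on column x2 — row 1: 8/5 = 8/5; row 2: (14/5)/1 = 14/5; row 3: (32/5)/1 = 32/5. Minimum is 8/5 at row 1 (u1 leaves); pivot element 5.
Divide row 1 by 5; eliminate column x2 from the other rows.
Second iteration: most negative z-row entry is -8/5 in column x4, so x4 enters.
Ratio test on column x4 — row 1: (8/5)/1 = 8/5; row 2: entry -4/5 ≤ 0; row 3: (24/5)/(13/5) = 24/13. Minimum is 8/5 at row 1 (x2 leaves); pivot element 1.
Divide row 1 by 1; eliminate column x4 from the other rows.
After both pivots, the entry at the z-row, column u2 is 7/5.

7/5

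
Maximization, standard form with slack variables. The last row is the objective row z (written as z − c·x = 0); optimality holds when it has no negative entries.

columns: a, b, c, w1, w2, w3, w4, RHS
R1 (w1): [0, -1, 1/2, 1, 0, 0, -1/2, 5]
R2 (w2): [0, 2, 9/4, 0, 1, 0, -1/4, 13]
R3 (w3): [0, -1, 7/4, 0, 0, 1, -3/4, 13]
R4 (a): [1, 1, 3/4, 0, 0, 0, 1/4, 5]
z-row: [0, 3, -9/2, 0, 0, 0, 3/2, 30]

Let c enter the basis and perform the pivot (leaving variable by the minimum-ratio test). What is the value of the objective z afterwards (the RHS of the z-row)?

Ratio test on column c — row 1: 5/(1/2) = 10; row 2: 13/(9/4) = 52/9; row 3: 13/(7/4) = 52/7; row 4: 5/(3/4) = 20/3. Minimum is 52/9 at row 2 (w2 leaves); pivot element 9/4.
Pivot on row 2; the z-row RHS becomes 30 − (-9/2)·(52/9) = 56.

56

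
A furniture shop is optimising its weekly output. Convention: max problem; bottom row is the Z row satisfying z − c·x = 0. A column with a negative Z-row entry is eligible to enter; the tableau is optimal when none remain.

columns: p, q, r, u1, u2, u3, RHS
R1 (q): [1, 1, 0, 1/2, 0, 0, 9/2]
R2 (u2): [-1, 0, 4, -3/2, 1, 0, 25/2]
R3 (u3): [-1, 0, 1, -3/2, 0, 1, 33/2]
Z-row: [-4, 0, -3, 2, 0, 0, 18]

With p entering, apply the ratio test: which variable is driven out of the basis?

q

Column p entries and ratios — q: (9/2)/1 = 9/2; u2: -1 ≤ 0, skip; u3: -1 ≤ 0, skip.
Smallest ratio is 9/2 in the row of q, so q leaves.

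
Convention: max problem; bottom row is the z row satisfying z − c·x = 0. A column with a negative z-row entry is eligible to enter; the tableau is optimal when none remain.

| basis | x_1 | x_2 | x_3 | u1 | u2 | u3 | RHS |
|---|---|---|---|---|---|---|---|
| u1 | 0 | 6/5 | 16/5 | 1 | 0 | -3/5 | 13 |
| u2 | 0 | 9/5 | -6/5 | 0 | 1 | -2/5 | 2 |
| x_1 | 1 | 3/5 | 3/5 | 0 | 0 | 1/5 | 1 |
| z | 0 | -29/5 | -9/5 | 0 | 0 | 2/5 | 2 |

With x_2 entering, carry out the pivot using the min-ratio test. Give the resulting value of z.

Ratio test on column x_2 — row 1: 13/(6/5) = 65/6; row 2: 2/(9/5) = 10/9; row 3: 1/(3/5) = 5/3. Minimum is 10/9 at row 2 (u2 leaves); pivot element 9/5.
Pivot on row 2; the z-row RHS becomes 2 − (-29/5)·(10/9) = 76/9.

76/9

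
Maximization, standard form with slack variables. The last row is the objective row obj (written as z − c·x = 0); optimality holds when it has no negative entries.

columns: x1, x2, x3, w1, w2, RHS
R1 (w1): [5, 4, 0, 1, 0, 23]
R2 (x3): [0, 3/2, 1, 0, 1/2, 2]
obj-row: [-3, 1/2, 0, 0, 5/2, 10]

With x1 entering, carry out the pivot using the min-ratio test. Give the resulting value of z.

119/5

Ratio test on column x1 — row 1: 23/5 = 23/5; row 2: entry 0 ≤ 0. Minimum is 23/5 at row 1 (w1 leaves); pivot element 5.
Pivot on row 1; the obj-row RHS becomes 10 − (-3)·(23/5) = 119/5.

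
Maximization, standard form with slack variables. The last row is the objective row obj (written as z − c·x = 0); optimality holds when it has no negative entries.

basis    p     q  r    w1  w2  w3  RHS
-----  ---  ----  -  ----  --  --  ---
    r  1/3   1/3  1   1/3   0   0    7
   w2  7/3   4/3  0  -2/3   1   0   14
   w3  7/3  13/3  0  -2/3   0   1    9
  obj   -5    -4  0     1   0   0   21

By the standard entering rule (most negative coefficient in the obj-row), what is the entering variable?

p

Negative obj-row entries: p: -5, q: -4.
The most negative is -5 in column p, so p enters.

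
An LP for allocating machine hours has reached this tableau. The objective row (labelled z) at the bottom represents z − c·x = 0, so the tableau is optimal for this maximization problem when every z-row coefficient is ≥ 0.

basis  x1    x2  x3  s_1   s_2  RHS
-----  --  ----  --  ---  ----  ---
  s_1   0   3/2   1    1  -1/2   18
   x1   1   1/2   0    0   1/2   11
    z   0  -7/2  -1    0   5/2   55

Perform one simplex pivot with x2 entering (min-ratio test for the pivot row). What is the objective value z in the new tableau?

97

Ratio test on column x2 — row 1: 18/(3/2) = 12; row 2: 11/(1/2) = 22. Minimum is 12 at row 1 (s_1 leaves); pivot element 3/2.
Pivot on row 1; the z-row RHS becomes 55 − (-7/2)·12 = 97.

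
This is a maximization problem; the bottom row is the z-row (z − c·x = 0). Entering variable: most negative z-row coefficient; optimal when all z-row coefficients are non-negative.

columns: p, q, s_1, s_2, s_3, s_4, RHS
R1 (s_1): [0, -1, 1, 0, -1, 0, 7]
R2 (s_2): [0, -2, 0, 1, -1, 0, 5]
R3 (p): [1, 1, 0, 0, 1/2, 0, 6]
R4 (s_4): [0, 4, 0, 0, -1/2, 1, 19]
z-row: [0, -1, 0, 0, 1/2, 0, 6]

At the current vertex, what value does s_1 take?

s_1 is basic (row 1); its value is the RHS of that row, 7.

7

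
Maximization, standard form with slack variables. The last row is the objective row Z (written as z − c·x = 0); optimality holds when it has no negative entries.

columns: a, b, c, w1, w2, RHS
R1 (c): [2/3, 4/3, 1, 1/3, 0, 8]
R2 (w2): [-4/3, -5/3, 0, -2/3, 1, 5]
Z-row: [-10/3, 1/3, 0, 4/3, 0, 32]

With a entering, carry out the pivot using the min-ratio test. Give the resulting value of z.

Ratio test on column a — row 1: 8/(2/3) = 12; row 2: entry -4/3 ≤ 0. Minimum is 12 at row 1 (c leaves); pivot element 2/3.
Pivot on row 1; the Z-row RHS becomes 32 − (-10/3)·12 = 72.

72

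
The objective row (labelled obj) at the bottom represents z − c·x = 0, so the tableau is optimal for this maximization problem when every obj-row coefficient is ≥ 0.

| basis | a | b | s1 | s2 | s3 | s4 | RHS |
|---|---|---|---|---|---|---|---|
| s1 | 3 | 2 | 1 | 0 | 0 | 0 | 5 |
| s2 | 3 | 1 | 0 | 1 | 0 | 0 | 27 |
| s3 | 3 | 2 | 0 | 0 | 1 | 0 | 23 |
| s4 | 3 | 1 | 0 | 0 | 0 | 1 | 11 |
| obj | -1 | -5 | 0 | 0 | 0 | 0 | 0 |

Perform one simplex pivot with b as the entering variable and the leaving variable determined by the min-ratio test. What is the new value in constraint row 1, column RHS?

5/2

Ratio test on column b — row 1: 5/2 = 5/2; row 2: 27/1 = 27; row 3: 23/2 = 23/2; row 4: 11/1 = 11. Minimum is 5/2 at row 1 (s1 leaves); pivot element 2.
Divide row 1 by 2; eliminate column b from the other rows.
In the new row 1, the RHS entry is the old entry divided by the pivot: 5/2 = 5/2.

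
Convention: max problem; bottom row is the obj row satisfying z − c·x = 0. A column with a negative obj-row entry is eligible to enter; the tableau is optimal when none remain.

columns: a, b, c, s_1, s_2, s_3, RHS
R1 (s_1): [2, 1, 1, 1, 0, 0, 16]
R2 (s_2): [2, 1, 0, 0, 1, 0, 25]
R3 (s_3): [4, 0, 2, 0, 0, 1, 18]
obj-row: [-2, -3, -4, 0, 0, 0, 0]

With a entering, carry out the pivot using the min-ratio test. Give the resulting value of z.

9

Ratio test on column a — row 1: 16/2 = 8; row 2: 25/2 = 25/2; row 3: 18/4 = 9/2. Minimum is 9/2 at row 3 (s_3 leaves); pivot element 4.
Pivot on row 3; the obj-row RHS becomes 0 − (-2)·(9/2) = 9.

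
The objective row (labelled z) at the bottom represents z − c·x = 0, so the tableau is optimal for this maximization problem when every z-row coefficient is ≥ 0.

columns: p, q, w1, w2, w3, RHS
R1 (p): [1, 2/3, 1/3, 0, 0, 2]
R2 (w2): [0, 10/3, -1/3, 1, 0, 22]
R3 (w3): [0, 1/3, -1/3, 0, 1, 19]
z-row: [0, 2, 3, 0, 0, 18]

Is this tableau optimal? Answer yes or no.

yes

Every z-row coefficient is ≥ 0, so the tableau is optimal.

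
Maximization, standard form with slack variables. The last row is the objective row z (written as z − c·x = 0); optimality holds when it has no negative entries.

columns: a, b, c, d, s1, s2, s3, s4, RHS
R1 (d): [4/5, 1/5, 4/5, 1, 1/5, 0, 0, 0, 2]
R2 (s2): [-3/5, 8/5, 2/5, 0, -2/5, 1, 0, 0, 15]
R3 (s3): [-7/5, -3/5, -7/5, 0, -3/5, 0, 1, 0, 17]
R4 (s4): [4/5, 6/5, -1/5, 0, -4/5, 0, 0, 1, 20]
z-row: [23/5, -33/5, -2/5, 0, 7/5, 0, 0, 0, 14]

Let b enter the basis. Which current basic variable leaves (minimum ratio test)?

s2

Column b entries and ratios — d: 2/(1/5) = 10; s2: 15/(8/5) = 75/8; s3: -3/5 ≤ 0, skip; s4: 20/(6/5) = 50/3.
Smallest ratio is 75/8 in the row of s2, so s2 leaves.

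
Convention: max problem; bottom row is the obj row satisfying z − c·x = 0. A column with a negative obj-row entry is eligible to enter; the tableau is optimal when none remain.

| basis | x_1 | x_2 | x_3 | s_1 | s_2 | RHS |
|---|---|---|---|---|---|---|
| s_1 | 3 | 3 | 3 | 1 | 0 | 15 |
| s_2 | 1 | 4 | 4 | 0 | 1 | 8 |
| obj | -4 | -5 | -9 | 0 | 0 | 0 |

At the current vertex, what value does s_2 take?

s_2 is basic (row 2); its value is the RHS of that row, 8.

8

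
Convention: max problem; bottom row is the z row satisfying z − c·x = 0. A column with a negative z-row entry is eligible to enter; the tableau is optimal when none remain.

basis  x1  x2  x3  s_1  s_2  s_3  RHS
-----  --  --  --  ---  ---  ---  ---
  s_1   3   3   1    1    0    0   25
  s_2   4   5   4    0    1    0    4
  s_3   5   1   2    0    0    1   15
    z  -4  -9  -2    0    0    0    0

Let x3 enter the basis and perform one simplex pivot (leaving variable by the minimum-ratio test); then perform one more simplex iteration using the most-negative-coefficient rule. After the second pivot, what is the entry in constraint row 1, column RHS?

Ratio test on column x3 — row 1: 25/1 = 25; row 2: 4/4 = 1; row 3: 15/2 = 15/2. Minimum is 1 at row 2 (s_2 leaves); pivot element 4.
Divide row 2 by 4; eliminate column x3 from the other rows.
Second iteration: most negative z-row entry is -13/2 in column x2, so x2 enters.
Ratio test on column x2 — row 1: 24/(7/4) = 96/7; row 2: 1/(5/4) = 4/5; row 3: entry -3/2 ≤ 0. Minimum is 4/5 at row 2 (x3 leaves); pivot element 5/4.
Divide row 2 by 5/4; eliminate column x2 from the other rows.
After both pivots, the entry at constraint row 1, column RHS is 113/5.

113/5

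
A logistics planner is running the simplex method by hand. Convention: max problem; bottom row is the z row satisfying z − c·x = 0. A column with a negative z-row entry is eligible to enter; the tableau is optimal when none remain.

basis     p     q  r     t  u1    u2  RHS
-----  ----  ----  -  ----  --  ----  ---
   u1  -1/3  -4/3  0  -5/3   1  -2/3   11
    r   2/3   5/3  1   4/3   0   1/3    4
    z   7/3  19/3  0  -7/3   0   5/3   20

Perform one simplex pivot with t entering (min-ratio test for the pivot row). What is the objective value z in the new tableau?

Ratio test on column t — row 1: entry -5/3 ≤ 0; row 2: 4/(4/3) = 3. Minimum is 3 at row 2 (r leaves); pivot element 4/3.
Pivot on row 2; the z-row RHS becomes 20 − (-7/3)·3 = 27.

27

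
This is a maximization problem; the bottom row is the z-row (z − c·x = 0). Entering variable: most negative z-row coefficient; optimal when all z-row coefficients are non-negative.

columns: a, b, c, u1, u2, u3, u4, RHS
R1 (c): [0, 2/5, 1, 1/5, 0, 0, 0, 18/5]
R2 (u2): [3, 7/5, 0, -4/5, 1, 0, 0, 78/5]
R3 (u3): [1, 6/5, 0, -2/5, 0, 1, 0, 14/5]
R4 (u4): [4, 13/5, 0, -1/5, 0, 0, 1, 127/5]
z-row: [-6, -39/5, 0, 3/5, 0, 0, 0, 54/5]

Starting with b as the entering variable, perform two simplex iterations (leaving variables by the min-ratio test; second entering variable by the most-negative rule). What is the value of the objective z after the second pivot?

45

Ratio test on column b — row 1: (18/5)/(2/5) = 9; row 2: (78/5)/(7/5) = 78/7; row 3: (14/5)/(6/5) = 7/3; row 4: (127/5)/(13/5) = 127/13. Minimum is 7/3 at row 3 (u3 leaves); pivot element 6/5.
Pivot on row 3; the z-row RHS becomes 54/5 − (-39/5)·(7/3) = 29.
Next entering variable (most negative z-row entry -2): u1.
Ratio test on column u1 — row 1: (8/3)/(1/3) = 8; row 2: entry -1/3 ≤ 0; row 3: entry -1/3 ≤ 0; row 4: (58/3)/(2/3) = 29. Minimum is 8 at row 1 (c leaves); pivot element 1/3.
After the second pivot the z-row RHS is 29 − (-2)·8 = 45.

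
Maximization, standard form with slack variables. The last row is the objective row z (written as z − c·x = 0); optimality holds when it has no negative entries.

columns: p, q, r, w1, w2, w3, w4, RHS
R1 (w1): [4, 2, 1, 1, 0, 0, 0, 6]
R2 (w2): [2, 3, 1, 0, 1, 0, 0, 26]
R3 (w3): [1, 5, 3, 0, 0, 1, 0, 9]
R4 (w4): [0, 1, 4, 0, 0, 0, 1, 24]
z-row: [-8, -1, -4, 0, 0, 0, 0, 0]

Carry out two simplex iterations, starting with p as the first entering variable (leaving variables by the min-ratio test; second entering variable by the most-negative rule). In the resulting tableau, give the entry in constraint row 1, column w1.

3/11

Ratio test on column p — row 1: 6/4 = 3/2; row 2: 26/2 = 13; row 3: 9/1 = 9; row 4: entry 0 ≤ 0. Minimum is 3/2 at row 1 (w1 leaves); pivot element 4.
Divide row 1 by 4; eliminate column p from the other rows.
Second iteration: most negative z-row entry is -2 in column r, so r enters.
Ratio test on column r — row 1: (3/2)/(1/4) = 6; row 2: 23/(1/2) = 46; row 3: (15/2)/(11/4) = 30/11; row 4: 24/4 = 6. Minimum is 30/11 at row 3 (w3 leaves); pivot element 11/4.
Divide row 3 by 11/4; eliminate column r from the other rows.
After both pivots, the entry at constraint row 1, column w1 is 3/11.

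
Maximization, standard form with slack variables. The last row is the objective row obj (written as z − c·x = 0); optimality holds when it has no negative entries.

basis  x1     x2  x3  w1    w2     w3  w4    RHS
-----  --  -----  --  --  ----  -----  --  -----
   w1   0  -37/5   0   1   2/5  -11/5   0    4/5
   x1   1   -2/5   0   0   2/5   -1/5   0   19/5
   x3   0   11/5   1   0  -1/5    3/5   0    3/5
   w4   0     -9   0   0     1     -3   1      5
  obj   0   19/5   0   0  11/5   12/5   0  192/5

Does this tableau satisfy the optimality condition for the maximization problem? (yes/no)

yes

Every obj-row coefficient is ≥ 0, so the tableau is optimal.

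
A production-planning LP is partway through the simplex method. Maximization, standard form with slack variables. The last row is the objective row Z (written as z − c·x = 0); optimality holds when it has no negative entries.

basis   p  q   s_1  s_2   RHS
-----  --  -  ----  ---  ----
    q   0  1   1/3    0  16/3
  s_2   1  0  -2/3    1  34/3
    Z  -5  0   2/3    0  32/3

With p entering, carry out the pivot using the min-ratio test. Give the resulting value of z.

202/3

Ratio test on column p — row 1: entry 0 ≤ 0; row 2: (34/3)/1 = 34/3. Minimum is 34/3 at row 2 (s_2 leaves); pivot element 1.
Pivot on row 2; the Z-row RHS becomes 32/3 − (-5)·(34/3) = 202/3.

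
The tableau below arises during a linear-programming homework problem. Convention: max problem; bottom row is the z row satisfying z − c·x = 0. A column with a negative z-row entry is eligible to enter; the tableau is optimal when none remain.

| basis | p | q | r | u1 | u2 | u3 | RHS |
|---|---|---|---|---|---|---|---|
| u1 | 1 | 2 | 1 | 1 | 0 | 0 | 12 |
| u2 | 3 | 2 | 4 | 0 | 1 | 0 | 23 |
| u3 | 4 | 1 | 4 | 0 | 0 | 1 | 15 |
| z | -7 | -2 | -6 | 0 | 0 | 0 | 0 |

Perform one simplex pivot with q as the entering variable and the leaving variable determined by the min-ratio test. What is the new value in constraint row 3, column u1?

Ratio test on column q — row 1: 12/2 = 6; row 2: 23/2 = 23/2; row 3: 15/1 = 15. Minimum is 6 at row 1 (u1 leaves); pivot element 2.
Divide row 1 by 2; eliminate column q from the other rows.
Row 3 update in column u1: 0 − 1·(1/2) = -1/2.

-1/2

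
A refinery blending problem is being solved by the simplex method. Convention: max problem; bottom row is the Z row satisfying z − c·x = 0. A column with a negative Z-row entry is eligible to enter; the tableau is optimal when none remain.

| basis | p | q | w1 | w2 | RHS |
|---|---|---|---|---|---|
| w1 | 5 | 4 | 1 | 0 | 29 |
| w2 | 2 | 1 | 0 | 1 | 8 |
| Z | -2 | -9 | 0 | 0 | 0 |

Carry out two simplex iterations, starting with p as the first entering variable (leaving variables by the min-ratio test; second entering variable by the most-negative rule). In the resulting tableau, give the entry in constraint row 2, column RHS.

1

Ratio test on column p — row 1: 29/5 = 29/5; row 2: 8/2 = 4. Minimum is 4 at row 2 (w2 leaves); pivot element 2.
Divide row 2 by 2; eliminate column p from the other rows.
Second iteration: most negative Z-row entry is -8 in column q, so q enters.
Ratio test on column q — row 1: 9/(3/2) = 6; row 2: 4/(1/2) = 8. Minimum is 6 at row 1 (w1 leaves); pivot element 3/2.
Divide row 1 by 3/2; eliminate column q from the other rows.
After both pivots, the entry at constraint row 2, column RHS is 1.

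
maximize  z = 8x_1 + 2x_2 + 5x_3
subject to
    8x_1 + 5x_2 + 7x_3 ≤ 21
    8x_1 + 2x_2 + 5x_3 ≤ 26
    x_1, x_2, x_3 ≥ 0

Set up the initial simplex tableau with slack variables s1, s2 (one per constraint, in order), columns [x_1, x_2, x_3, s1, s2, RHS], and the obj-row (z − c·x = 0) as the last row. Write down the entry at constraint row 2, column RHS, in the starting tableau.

26

The RHS of constraint 2 is b_2 = 26.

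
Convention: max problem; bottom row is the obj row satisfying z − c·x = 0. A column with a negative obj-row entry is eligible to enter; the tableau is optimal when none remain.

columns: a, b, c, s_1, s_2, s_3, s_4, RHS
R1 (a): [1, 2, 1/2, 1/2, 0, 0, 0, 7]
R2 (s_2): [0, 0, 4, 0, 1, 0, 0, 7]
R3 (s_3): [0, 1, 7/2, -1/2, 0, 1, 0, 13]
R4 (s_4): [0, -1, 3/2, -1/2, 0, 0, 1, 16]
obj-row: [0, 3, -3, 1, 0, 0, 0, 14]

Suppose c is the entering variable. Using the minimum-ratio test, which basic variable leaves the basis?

Column c entries and ratios — a: 7/(1/2) = 14; s_2: 7/4 = 7/4; s_3: 13/(7/2) = 26/7; s_4: 16/(3/2) = 32/3.
Smallest ratio is 7/4 in the row of s_2, so s_2 leaves.

s_2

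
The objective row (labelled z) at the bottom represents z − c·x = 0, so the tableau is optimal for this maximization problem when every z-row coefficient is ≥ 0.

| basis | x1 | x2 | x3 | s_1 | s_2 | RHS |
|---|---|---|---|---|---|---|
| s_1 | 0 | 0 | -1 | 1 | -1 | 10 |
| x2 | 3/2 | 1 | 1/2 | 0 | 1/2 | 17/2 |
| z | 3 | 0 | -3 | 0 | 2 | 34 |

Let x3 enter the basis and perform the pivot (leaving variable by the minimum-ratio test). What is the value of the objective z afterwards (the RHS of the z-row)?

85

Ratio test on column x3 — row 1: entry -1 ≤ 0; row 2: (17/2)/(1/2) = 17. Minimum is 17 at row 2 (x2 leaves); pivot element 1/2.
Pivot on row 2; the z-row RHS becomes 34 − (-3)·17 = 85.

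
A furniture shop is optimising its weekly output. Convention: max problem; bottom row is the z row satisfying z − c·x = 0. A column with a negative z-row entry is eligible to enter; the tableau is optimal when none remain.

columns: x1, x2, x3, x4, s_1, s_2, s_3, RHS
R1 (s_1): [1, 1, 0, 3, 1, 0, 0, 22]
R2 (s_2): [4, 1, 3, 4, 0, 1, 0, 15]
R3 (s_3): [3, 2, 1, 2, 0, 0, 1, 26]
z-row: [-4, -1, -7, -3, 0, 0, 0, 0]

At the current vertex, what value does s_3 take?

s_3 is basic (row 3); its value is the RHS of that row, 26.

26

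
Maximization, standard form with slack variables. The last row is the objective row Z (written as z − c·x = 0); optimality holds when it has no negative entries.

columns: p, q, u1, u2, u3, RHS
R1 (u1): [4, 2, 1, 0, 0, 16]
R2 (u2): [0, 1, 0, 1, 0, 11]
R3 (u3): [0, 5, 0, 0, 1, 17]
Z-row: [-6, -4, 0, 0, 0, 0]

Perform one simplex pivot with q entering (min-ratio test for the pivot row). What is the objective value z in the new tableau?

68/5

Ratio test on column q — row 1: 16/2 = 8; row 2: 11/1 = 11; row 3: 17/5 = 17/5. Minimum is 17/5 at row 3 (u3 leaves); pivot element 5.
Pivot on row 3; the Z-row RHS becomes 0 − (-4)·(17/5) = 68/5.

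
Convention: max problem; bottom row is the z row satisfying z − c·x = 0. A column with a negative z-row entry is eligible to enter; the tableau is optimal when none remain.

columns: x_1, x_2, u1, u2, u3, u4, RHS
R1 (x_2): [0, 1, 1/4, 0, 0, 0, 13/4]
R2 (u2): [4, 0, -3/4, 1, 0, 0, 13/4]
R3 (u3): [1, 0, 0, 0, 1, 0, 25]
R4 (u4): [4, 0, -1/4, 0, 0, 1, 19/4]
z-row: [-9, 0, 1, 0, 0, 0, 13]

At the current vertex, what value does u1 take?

u1 is not in the basis, so in the current basic feasible solution u1 = 0.

0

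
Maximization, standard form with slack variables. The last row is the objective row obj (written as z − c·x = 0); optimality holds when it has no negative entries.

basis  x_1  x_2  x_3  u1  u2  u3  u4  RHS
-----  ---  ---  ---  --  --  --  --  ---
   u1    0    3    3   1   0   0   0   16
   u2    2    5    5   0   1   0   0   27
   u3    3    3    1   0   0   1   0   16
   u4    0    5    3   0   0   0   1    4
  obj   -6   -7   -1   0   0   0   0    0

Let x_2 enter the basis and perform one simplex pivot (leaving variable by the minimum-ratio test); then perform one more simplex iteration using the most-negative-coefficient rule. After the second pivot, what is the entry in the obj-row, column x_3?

8/5

Ratio test on column x_2 — row 1: 16/3 = 16/3; row 2: 27/5 = 27/5; row 3: 16/3 = 16/3; row 4: 4/5 = 4/5. Minimum is 4/5 at row 4 (u4 leaves); pivot element 5.
Divide row 4 by 5; eliminate column x_2 from the other rows.
Second iteration: most negative obj-row entry is -6 in column x_1, so x_1 enters.
Ratio test on column x_1 — row 1: entry 0 ≤ 0; row 2: 23/2 = 23/2; row 3: (68/5)/3 = 68/15; row 4: entry 0 ≤ 0. Minimum is 68/15 at row 3 (u3 leaves); pivot element 3.
Divide row 3 by 3; eliminate column x_1 from the other rows.
After both pivots, the entry at the obj-row, column x_3 is 8/5.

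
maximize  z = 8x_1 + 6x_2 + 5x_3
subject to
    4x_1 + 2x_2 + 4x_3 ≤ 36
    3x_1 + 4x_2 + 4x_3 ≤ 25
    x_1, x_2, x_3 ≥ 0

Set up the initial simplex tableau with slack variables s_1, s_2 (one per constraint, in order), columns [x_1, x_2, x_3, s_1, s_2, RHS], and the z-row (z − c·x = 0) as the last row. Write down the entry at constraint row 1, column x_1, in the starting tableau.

4

Constraint 1 has coefficient 4 on x_1.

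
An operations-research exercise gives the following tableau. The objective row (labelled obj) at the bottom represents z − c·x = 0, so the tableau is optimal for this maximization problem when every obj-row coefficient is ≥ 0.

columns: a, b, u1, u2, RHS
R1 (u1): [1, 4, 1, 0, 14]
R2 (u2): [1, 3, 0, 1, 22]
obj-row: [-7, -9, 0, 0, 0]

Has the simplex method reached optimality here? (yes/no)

The obj-row has a negative entry -9 in column b, so it is not optimal.

no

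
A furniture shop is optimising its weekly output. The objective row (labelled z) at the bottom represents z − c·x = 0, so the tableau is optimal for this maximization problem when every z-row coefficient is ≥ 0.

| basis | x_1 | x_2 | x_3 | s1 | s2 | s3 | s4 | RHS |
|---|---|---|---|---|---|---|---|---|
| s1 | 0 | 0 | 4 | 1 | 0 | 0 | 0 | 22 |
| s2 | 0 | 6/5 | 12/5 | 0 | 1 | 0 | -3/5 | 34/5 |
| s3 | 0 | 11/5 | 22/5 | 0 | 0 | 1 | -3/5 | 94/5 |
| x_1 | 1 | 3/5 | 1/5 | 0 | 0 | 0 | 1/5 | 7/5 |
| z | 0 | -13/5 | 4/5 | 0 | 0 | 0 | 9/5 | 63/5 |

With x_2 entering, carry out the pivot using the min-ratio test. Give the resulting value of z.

Ratio test on column x_2 — row 1: entry 0 ≤ 0; row 2: (34/5)/(6/5) = 17/3; row 3: (94/5)/(11/5) = 94/11; row 4: (7/5)/(3/5) = 7/3. Minimum is 7/3 at row 4 (x_1 leaves); pivot element 3/5.
Pivot on row 4; the z-row RHS becomes 63/5 − (-13/5)·(7/3) = 56/3.

56/3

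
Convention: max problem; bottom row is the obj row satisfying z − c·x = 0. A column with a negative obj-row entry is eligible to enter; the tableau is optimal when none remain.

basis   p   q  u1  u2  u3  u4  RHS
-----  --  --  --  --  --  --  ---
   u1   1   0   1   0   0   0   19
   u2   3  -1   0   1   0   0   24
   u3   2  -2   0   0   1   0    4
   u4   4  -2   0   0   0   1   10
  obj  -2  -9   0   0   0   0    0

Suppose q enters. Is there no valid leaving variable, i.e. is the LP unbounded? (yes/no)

Every constraint-row entry in column q is ≤ 0, so increasing q is unbounded.

yes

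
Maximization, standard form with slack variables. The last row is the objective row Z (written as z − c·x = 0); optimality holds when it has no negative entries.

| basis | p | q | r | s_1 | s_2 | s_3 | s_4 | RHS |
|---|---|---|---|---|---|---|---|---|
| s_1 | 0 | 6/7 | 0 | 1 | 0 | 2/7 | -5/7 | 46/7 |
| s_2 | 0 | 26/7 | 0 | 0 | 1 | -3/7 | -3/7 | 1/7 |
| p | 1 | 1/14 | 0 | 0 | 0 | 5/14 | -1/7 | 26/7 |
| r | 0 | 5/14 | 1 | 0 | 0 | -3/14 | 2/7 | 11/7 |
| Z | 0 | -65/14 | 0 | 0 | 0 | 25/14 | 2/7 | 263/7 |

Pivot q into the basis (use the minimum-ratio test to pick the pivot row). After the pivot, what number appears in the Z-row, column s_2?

5/4

Ratio test on column q — row 1: (46/7)/(6/7) = 23/3; row 2: (1/7)/(26/7) = 1/26; row 3: (26/7)/(1/14) = 52; row 4: (11/7)/(5/14) = 22/5. Minimum is 1/26 at row 2 (s_2 leaves); pivot element 26/7.
Divide row 2 by 26/7; eliminate column q from the other rows.
Z-row update in column s_2: 0 − (-65/14)·(7/26) = 5/4.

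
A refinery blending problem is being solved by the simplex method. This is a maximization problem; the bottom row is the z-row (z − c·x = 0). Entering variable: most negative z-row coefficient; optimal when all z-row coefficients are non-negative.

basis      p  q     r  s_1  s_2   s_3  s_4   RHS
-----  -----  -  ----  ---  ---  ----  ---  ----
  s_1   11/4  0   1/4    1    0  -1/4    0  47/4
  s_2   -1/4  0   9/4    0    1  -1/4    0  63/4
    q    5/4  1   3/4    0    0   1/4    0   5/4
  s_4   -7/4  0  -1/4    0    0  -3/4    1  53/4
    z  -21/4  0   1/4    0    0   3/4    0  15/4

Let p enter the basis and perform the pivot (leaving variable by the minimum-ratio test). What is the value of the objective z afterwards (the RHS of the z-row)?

Ratio test on column p — row 1: (47/4)/(11/4) = 47/11; row 2: entry -1/4 ≤ 0; row 3: (5/4)/(5/4) = 1; row 4: entry -7/4 ≤ 0. Minimum is 1 at row 3 (q leaves); pivot element 5/4.
Pivot on row 3; the z-row RHS becomes 15/4 − (-21/4)·1 = 9.

9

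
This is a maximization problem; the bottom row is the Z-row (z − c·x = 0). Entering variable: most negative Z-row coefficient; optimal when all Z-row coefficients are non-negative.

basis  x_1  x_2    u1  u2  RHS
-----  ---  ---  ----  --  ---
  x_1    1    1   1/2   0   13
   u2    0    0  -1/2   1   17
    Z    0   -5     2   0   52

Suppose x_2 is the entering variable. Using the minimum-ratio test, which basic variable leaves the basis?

x_1

Column x_2 entries and ratios — x_1: 13/1 = 13; u2: 0 ≤ 0, skip.
Smallest ratio is 13 in the row of x_1, so x_1 leaves.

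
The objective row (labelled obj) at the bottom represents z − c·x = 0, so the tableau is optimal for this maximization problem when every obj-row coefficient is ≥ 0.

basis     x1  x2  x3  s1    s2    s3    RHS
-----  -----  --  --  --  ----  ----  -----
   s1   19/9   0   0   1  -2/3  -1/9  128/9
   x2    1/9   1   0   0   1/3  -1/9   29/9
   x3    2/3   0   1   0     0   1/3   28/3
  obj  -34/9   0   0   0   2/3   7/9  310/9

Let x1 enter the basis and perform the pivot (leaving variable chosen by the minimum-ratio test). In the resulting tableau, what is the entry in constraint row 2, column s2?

7/19

Ratio test on column x1 — row 1: (128/9)/(19/9) = 128/19; row 2: (29/9)/(1/9) = 29; row 3: (28/3)/(2/3) = 14. Minimum is 128/19 at row 1 (s1 leaves); pivot element 19/9.
Divide row 1 by 19/9; eliminate column x1 from the other rows.
Row 2 update in column s2: 1/3 − (1/9)·(-6/19) = 7/19.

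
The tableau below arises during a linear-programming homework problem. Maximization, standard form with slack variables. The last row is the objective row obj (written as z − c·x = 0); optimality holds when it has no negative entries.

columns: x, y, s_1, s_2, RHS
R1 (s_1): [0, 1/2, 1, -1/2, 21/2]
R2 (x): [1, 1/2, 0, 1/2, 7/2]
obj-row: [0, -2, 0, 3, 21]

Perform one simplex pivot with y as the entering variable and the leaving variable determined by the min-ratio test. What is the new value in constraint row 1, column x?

-1

Ratio test on column y — row 1: (21/2)/(1/2) = 21; row 2: (7/2)/(1/2) = 7. Minimum is 7 at row 2 (x leaves); pivot element 1/2.
Divide row 2 by 1/2; eliminate column y from the other rows.
Row 1 update in column x: 0 − (1/2)·2 = -1.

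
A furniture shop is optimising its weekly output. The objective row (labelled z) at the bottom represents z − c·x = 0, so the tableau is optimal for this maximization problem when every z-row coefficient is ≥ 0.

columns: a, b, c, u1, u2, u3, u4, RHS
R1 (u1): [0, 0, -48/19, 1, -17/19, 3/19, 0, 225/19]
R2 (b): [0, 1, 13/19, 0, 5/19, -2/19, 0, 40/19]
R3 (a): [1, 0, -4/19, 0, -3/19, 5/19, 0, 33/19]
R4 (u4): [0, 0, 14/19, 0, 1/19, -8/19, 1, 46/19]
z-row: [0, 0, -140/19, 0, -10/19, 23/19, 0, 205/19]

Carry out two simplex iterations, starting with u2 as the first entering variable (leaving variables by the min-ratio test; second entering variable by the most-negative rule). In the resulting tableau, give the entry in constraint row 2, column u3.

Ratio test on column u2 — row 1: entry -17/19 ≤ 0; row 2: (40/19)/(5/19) = 8; row 3: entry -3/19 ≤ 0; row 4: (46/19)/(1/19) = 46. Minimum is 8 at row 2 (b leaves); pivot element 5/19.
Divide row 2 by 5/19; eliminate column u2 from the other rows.
Second iteration: most negative z-row entry is -6 in column c, so c enters.
Ratio test on column c — row 1: entry -1/5 ≤ 0; row 2: 8/(13/5) = 40/13; row 3: 3/(1/5) = 15; row 4: 2/(3/5) = 10/3. Minimum is 40/13 at row 2 (u2 leaves); pivot element 13/5.
Divide row 2 by 13/5; eliminate column c from the other rows.
After both pivots, the entry at constraint row 2, column u3 is -2/13.

-2/13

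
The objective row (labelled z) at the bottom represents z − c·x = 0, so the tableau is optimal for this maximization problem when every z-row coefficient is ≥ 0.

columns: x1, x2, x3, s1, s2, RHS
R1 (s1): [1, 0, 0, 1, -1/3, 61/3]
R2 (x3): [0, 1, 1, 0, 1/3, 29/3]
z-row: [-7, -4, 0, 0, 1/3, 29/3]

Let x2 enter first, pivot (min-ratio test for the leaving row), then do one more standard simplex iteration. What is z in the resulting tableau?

Ratio test on column x2 — row 1: entry 0 ≤ 0; row 2: (29/3)/1 = 29/3. Minimum is 29/3 at row 2 (x3 leaves); pivot element 1.
Pivot on row 2; the z-row RHS becomes 29/3 − (-4)·(29/3) = 145/3.
Next entering variable (most negative z-row entry -7): x1.
Ratio test on column x1 — row 1: (61/3)/1 = 61/3; row 2: entry 0 ≤ 0. Minimum is 61/3 at row 1 (s1 leaves); pivot element 1.
After the second pivot the z-row RHS is 145/3 − (-7)·(61/3) = 572/3.

572/3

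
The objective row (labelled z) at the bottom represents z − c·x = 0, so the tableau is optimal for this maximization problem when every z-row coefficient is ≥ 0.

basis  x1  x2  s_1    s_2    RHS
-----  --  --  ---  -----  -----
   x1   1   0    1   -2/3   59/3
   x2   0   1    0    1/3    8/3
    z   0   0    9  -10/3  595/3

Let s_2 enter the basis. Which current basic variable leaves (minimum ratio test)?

Column s_2 entries and ratios — x1: -2/3 ≤ 0, skip; x2: (8/3)/(1/3) = 8.
Smallest ratio is 8 in the row of x2, so x2 leaves.

x2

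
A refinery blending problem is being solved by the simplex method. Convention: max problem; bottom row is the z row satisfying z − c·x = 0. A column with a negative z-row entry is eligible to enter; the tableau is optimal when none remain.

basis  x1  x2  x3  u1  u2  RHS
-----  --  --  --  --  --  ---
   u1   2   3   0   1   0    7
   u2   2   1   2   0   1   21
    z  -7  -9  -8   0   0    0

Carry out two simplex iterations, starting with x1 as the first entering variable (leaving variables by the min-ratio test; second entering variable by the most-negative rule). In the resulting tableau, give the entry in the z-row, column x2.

Ratio test on column x1 — row 1: 7/2 = 7/2; row 2: 21/2 = 21/2. Minimum is 7/2 at row 1 (u1 leaves); pivot element 2.
Divide row 1 by 2; eliminate column x1 from the other rows.
Second iteration: most negative z-row entry is -8 in column x3, so x3 enters.
Ratio test on column x3 — row 1: entry 0 ≤ 0; row 2: 14/2 = 7. Minimum is 7 at row 2 (u2 leaves); pivot element 2.
Divide row 2 by 2; eliminate column x3 from the other rows.
After both pivots, the entry at the z-row, column x2 is -13/2.

-13/2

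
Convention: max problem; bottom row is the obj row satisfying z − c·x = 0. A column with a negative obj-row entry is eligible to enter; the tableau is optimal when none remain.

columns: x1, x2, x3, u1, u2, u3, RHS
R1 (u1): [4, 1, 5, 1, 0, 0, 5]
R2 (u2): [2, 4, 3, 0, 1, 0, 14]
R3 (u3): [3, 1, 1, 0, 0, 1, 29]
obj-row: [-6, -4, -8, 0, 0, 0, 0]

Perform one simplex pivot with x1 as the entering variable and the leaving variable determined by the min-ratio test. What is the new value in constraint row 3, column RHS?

101/4

Ratio test on column x1 — row 1: 5/4 = 5/4; row 2: 14/2 = 7; row 3: 29/3 = 29/3. Minimum is 5/4 at row 1 (u1 leaves); pivot element 4.
Divide row 1 by 4; eliminate column x1 from the other rows.
Row 3 update in column RHS: 29 − 3·(5/4) = 101/4.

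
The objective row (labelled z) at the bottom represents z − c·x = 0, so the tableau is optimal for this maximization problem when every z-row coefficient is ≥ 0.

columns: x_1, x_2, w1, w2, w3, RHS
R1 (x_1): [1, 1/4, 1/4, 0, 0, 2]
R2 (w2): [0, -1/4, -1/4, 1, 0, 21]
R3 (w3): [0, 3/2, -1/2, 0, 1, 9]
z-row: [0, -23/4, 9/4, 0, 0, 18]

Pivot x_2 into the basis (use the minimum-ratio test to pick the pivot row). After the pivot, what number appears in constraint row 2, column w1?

Ratio test on column x_2 — row 1: 2/(1/4) = 8; row 2: entry -1/4 ≤ 0; row 3: 9/(3/2) = 6. Minimum is 6 at row 3 (w3 leaves); pivot element 3/2.
Divide row 3 by 3/2; eliminate column x_2 from the other rows.
Row 2 update in column w1: -1/4 − (-1/4)·(-1/3) = -1/3.

-1/3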